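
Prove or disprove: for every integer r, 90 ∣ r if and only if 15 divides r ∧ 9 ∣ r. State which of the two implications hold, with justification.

Only the forward direction holds.

[⇒] If 90 ∣ r, write r = 90q. Since 90 = 6·15, r = 15·(6q), so 15 ∣ r; and since 90 = 10·9, r = 9·(10q), so 9 ∣ r.

[⇐] This fails: take r = 45. Both 15 ∣ 45 and 9 ∣ 45, yet 45 is not a multiple of 90 (since 45 = 0·90 + 45), so 90 ∤ 45.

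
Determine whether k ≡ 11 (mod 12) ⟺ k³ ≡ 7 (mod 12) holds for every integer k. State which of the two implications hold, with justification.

Both directions fail.

(→) This fails: take k = 11. Then 11 ≡ 11 (mod 12), but 11³ = 1331 ≡ 11 (mod 12), not 7.

(←) This fails: take k = 7. Then 7³ = 343 ≡ 7 (mod 12), yet 7 ≡ 7 (mod 12), not 11.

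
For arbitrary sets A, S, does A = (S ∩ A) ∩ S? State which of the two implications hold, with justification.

The sets are not equal: only the reverse inclusion holds.

(⊆) This inclusion fails. Take A = {1}, S = ∅; then 1 ∈ A but 1 ∉ (S ∩ A) ∩ S.

(⊇) Let x ∈ (S ∩ A) ∩ S. Then x ∈ A ∩ S, from which x ∈ A.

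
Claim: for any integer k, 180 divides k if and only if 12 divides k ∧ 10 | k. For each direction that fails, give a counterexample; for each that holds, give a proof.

(⇒) holds; (⇐) fails.

(⟹) If 180 ∣ k, write k = 180q. Since 180 = 15·12, k = 12·(15q), so 12 ∣ k; and since 180 = 18·10, k = 10·(18q), so 10 ∣ k.

(⟸) This fails: take k = 60. Both 12 ∣ 60 and 10 ∣ 60, yet 60 is not a multiple of 180 (since 60 = 0·180 + 60), so 180 ∤ 60.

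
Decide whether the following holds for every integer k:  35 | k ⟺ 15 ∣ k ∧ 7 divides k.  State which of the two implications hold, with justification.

(⇐) Suppose 15 ∣ k and 7 ∣ k. Any common multiple of 15 and 7 is a multiple of their lcm; here gcd(15, 7) = 1, so lcm(15, 7) = 15·7 = 105, so 105 ∣ k. Since 35 ∣ 105, it follows that 35 ∣ k.

(⇒) This fails: take k = 35. Certainly 35 ∣ 35, but 15 ∤ 35.

Only the reverse direction holds.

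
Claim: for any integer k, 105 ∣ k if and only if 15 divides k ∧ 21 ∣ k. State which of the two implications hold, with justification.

Both directions hold.

(→) If 105 ∣ k, write k = 105q. Since 105 = 7·15, k = 15·(7q), so 15 ∣ k; and since 105 = 5·21, k = 21·(5q), so 21 ∣ k.

(←) Suppose 15 ∣ k and 21 ∣ k. Any common multiple of 15 and 21 is a multiple of their lcm; here lcm(15, 21) = 15·21/gcd(15, 21) = 315/3 = 105, so 105 ∣ k.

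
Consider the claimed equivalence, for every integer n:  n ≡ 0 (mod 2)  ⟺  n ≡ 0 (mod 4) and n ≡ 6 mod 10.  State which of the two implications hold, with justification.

Not equivalent: only (⇐) holds.

Forward direction. This fails: n = 0 gives 0 ≡ 0 (mod 2) but 0 ≡ 0 (mod 10), so the conjunction on the right does not hold.

Converse. If n ≡ 0 (mod 4) and n ≡ 6 (mod 10), then by the Chinese remainder theorem n ≡ 16 (mod 20). Since 16 ≡ 0 (mod 2) and 2 ∣ 20, we get n ≡ 0 (mod 2).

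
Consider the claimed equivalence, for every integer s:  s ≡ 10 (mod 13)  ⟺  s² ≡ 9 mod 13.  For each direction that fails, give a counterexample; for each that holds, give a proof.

[⇒] Suppose s ≡ 10 (mod 13). Write s = 13j + 10. Then (13j + 10)² = 169j² + 260j + 100 = 13(13j² + 20j + 7) + 9, so s² ≡ 9 (mod 13).

[⇐] This fails: take s = 3. Then 3² = 9 ≡ 9 (mod 13), yet 3 ≡ 3 (mod 13), not 10.

The forward direction holds; the converse fails.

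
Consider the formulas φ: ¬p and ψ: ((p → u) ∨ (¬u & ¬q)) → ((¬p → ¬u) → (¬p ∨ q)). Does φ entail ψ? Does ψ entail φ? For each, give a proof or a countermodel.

(←) This fails. Under p = T, u = F, q = T, the left side is false but the right side is true.

(→) Assume the antecedent. If p is true, the antecedent cannot hold. If p is false, the consequent reduces to true regardless of the other variables. Either way the consequent holds.

(⇒) holds; (⇐) fails.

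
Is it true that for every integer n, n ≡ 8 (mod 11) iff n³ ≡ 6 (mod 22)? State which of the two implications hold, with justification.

(⇒) This fails: take n = 19. Then 19 ≡ 8 (mod 11), but 19³ = 6859 ≡ 17 (mod 22), not 6.

(⇐) Conversely, the residues r modulo 22 with r³ ≡ 6 (mod 22) are exactly {8}, and each is ≡ 8 (mod 11).

The forward direction fails; the converse holds.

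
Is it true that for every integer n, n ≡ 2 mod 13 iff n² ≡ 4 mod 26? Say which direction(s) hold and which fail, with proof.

(⟹) This fails: take n = 15. Then 15 ≡ 2 (mod 13), but 15² = 225 ≡ 17 (mod 26), not 4.

(⟸) This fails: take n = 24. Then 24² = 576 ≡ 4 (mod 26), yet 24 ≡ 11 (mod 13), not 2.

Neither direction holds.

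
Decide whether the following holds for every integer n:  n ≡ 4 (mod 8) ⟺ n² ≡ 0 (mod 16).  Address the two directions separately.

[⇒] Suppose n ≡ 4 (mod 8). Working modulo 16, n ∈ {4, 12}; for each such r, r² ≡ 0 (mod 16).

[⇐] This fails: take n = 0. Then 0² = 0 ≡ 0 (mod 16), yet 0 ≡ 0 (mod 8), not 4.

Only the forward direction holds.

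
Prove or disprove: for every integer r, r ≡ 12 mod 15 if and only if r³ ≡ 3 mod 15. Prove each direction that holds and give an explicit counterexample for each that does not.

[⇒] Suppose r ≡ 12 mod 15. Write r = 15j + 12. Then (15j + 12)³ = 3375j³ + 8100j² + 6480j + 1728 = 15(225j³ + 540j² + 432j + 115) + 3, so r³ ≡ 3 (mod 15).

[⇐] Conversely, suppose r³ ≡ 3 (mod 15). The only residue r in {0, …, 14} with r³ ≡ 3 (mod 15) is r = 12, so r ≡ 12 (mod 15).

Both directions hold; the statement is true.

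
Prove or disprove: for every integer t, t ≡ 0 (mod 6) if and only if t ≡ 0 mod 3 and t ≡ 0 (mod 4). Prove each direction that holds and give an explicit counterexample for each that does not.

The forward direction fails; the converse holds.

(⟹) This fails: t = 6 gives 6 ≡ 0 (mod 6) but 6 ≡ 2 (mod 4), so the conjunction on the right does not hold.

(⟸) Conversely, if t ≡ 0 (mod 3) and t ≡ 0 (mod 4), then by the Chinese remainder theorem t ≡ 0 (mod 12). Since 0 ≡ 0 (mod 6) and 6 ∣ 12, we get t ≡ 0 (mod 6).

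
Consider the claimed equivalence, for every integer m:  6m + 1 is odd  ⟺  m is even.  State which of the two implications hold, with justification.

(⟹) This fails: take m = 5. Then 6m + 1 = 31, which is odd, yet m = 5 is odd, not even.

(⟸) Suppose m is even. Since 6 is even, 6m is even for every m, so 6m + 1 has the same parity as 1, which is odd. Hence 6m + 1 is odd.

The forward direction fails; the converse holds.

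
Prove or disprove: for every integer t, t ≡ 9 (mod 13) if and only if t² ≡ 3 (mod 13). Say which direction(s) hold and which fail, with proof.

(⟸) This fails: take t = 4. Then 4² = 16 ≡ 3 (mod 13), yet 4 ≡ 4 (mod 13), not 9.

(⟹) Suppose t ≡ 9 (mod 13). Write t = 13j + 9. Then (13j + 9)² = 169j² + 234j + 81 = 13(13j² + 18j + 6) + 3, so t² ≡ 3 (mod 13).

Not equivalent: only (⇒) holds.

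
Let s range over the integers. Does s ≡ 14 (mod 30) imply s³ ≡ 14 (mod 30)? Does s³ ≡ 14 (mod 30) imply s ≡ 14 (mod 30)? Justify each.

(⇒) Suppose s ≡ 14 (mod 30). Write s = 30j + 14. Then (30j + 14)³ = 27000j³ + 37800j² + 17640j + 2744 = 30(900j³ + 1260j² + 588j + 91) + 14, so s³ ≡ 14 (mod 30).

(⇐) Conversely, suppose s³ ≡ 14 (mod 30). The only residue r in {0, …, 29} with r³ ≡ 14 (mod 30) is r = 14, so s ≡ 14 (mod 30).

Both implications hold.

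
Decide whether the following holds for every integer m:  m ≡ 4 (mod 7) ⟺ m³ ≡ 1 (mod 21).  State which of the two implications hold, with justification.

Neither implication holds.

(→) This fails: take m = 11. Then 11 ≡ 4 (mod 7), but 11³ = 1331 ≡ 8 (mod 21), not 1.

(←) This fails: take m = 1. Then 1³ = 1 ≡ 1 (mod 21), yet 1 ≡ 1 (mod 7), not 4.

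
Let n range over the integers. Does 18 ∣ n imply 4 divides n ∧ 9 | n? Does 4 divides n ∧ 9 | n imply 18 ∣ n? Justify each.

Converse. Suppose 4 ∣ n and 9 ∣ n. Any common multiple of 4 and 9 is a multiple of their lcm; here gcd(4, 9) = 1, so lcm(4, 9) = 4·9 = 36, so 36 ∣ n. Since 18 ∣ 36, it follows that 18 ∣ n.

Forward direction. This fails: take n = 18. Certainly 18 ∣ 18, but 4 ∤ 18.

Not equivalent: only (⇐) holds.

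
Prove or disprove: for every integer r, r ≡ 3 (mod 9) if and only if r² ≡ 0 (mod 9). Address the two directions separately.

(⇒) Suppose r ≡ 3 (mod 9). Write r = 9j + 3. Then (9j + 3)² = 81j² + 54j + 9 = 9(9j² + 6j + 1) + 0, so r² ≡ 0 (mod 9).

(⇐) This fails: take r = 0. Then 0² = 0 ≡ 0 (mod 9), yet 0 ≡ 0 (mod 9), not 3.

Only the forward implication holds.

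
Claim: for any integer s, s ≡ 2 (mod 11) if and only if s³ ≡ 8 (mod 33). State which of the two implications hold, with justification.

Not equivalent: only (⇐) holds.

Forward direction. This fails: take s = 13. Then 13 ≡ 2 (mod 11), but 13³ = 2197 ≡ 19 (mod 33), not 8.

Converse. The residues r modulo 33 with r³ ≡ 8 (mod 33) are exactly {2}, and each is ≡ 2 (mod 11).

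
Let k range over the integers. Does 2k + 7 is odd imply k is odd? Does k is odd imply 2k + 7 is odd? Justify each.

[⇒] This fails: take k = 6. Then 2k + 7 = 19, which is odd, yet k = 6 is even, not odd.

[⇐] Suppose k is odd. Since 2 is even, 2k is even for every k, so 2k + 7 has the same parity as 7, which is odd. Hence 2k + 7 is odd.

Only the reverse direction holds.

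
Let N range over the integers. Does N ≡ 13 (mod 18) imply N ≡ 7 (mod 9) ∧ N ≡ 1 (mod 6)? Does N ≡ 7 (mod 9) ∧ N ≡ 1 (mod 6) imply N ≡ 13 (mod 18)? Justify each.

(⇒) This fails: N = 13 gives 13 ≡ 13 (mod 18) but 13 ≡ 4 (mod 9), so the conjunction on the right does not hold.

(⇐) This fails: N = 7 satisfies both congruences on the right (7 ≡ 7 mod 9 and 7 ≡ 1 mod 6) yet 7 ≡ 7 (mod 18), not 13.

Neither implication holds.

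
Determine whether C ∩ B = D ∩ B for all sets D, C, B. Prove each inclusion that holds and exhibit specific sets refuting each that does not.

Forward inclusion. This inclusion fails. Take D = ∅, C = {1}, B = {1}; then 1 ∈ C ∩ B but 1 ∉ D ∩ B.

Reverse inclusion. This inclusion fails. Take D = {1}, C = ∅, B = {1}; then 1 ∈ D ∩ B but 1 ∉ C ∩ B.

(⊆) fails and (⊇) fails.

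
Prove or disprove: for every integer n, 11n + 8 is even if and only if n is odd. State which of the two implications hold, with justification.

Both directions fail.

(→) This fails: n = 6 gives 11n + 8 = 74, which is even, but 6 is even, not odd.

(←) This also fails: n = 7 is odd, but 11n + 8 = 85 is odd, not even.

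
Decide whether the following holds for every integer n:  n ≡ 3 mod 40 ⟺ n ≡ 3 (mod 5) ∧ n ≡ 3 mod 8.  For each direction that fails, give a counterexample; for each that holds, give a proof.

Converse. If n ≡ 3 (mod 5) and n ≡ 3 (mod 8), then by the Chinese remainder theorem n ≡ 3 (mod 40). This is exactly n ≡ 3 (mod 40).

Forward direction. Suppose n ≡ 3 (mod 40); write n = 40j + 3. Since 5 ∣ 40, reducing mod 5 gives n ≡ 3 (mod 5); since 8 ∣ 40, reducing mod 8 gives n ≡ 3 (mod 8).

The biconditional holds.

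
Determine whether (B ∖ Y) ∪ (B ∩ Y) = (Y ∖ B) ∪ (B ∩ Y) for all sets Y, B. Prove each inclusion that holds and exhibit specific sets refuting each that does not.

(⊆) This inclusion fails. Take Y = ∅, B = {1}; then 1 ∈ (B ∖ Y) ∪ (B ∩ Y) but 1 ∉ (Y ∖ B) ∪ (B ∩ Y).

(⊇) This inclusion fails. Take Y = {1}, B = ∅; then 1 ∈ (Y ∖ B) ∪ (B ∩ Y) but 1 ∉ (B ∖ Y) ∪ (B ∩ Y).

Neither inclusion holds.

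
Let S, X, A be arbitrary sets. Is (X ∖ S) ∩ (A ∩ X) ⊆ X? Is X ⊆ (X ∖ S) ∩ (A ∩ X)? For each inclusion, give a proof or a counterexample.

(⊆) Let x ∈ (X ∖ S) ∩ (A ∩ X). Then x ∈ X ∩ A and x ∉ S, from which x ∈ X.

(⊇) This inclusion fails. Take S = ∅, X = {1}, A = ∅; then 1 ∈ X but 1 ∉ (X ∖ S) ∩ (A ∩ X).

The sets are not equal: only the forward inclusion holds.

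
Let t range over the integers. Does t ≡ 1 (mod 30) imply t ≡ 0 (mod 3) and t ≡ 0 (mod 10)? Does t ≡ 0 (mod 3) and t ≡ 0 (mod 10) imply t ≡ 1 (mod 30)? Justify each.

(⟹) This fails: t = 1 gives 1 ≡ 1 (mod 30) but 1 ≡ 1 (mod 3), so the conjunction on the right does not hold.

(⟸) This fails: t = 0 satisfies both congruences on the right (0 ≡ 0 mod 3 and 0 ≡ 0 mod 10) yet 0 ≡ 0 (mod 30), not 1.

Neither implication holds.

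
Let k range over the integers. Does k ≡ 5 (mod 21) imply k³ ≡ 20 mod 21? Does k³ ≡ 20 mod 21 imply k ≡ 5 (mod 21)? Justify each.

Only the forward direction holds.

[⇒] Suppose k ≡ 5 (mod 21). Write k = 21j + 5. Then (21j + 5)³ = 9261j³ + 6615j² + 1575j + 125 = 21(441j³ + 315j² + 75j + 5) + 20, so k³ ≡ 20 (mod 21).

[⇐] This fails: take k = 17. Then 17³ = 4913 ≡ 20 (mod 21), yet 17 ≡ 17 (mod 21), not 5.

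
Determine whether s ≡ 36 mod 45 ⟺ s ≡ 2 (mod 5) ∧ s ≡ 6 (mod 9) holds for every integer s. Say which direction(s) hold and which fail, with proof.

(⇒) fails and (⇐) fails.

(⇒) This fails: s = 36 gives 36 ≡ 36 (mod 45) but 36 ≡ 1 (mod 5), so the conjunction on the right does not hold.

(⇐) This fails: s = 42 satisfies both congruences on the right (42 ≡ 2 mod 5 and 42 ≡ 6 mod 9) yet 42 ≡ 42 (mod 45), not 36.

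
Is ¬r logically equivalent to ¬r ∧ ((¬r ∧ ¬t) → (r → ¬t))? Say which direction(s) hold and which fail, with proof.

Both directions hold.

(→) Assume the antecedent. If r is true, the antecedent cannot hold. If r is false, ¬r ∧ ((¬r ∧ ¬t) → (r → ¬t)) reduces to true regardless of the other variables. Either way ¬r ∧ ((¬r ∧ ¬t) → (r → ¬t)) holds.

(←) Assume the antecedent. If r is true, the antecedent cannot hold. If r is false, ¬r reduces to true regardless of the other variables. Either way ¬r holds.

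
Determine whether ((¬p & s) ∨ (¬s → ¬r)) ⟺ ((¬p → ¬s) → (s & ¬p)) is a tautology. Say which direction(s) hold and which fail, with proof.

Forward direction. This fails. Under s = F, r = F, p = F, the left side is true but the right side is false.

Converse. Assume the antecedent. If s is true, (¬p & s) ∨ (¬s → ¬r) reduces to true regardless of the other variables. If s is false, the antecedent cannot hold. Either way (¬p & s) ∨ (¬s → ¬r) holds.

(⇒) fails; (⇐) holds.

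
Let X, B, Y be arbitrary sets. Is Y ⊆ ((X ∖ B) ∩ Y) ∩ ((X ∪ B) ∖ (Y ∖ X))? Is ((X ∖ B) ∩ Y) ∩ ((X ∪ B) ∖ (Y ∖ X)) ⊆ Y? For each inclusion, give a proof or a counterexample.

Forward inclusion. This inclusion fails. Take X = ∅, B = ∅, Y = {1}; then 1 ∈ Y but 1 ∉ ((X ∖ B) ∩ Y) ∩ ((X ∪ B) ∖ (Y ∖ X)).

Reverse inclusion. Let x ∈ ((X ∖ B) ∩ Y) ∩ ((X ∪ B) ∖ (Y ∖ X)). Then x ∈ X ∩ Y and x ∉ B, from which x ∈ Y.

(⊆) fails; (⊇) holds.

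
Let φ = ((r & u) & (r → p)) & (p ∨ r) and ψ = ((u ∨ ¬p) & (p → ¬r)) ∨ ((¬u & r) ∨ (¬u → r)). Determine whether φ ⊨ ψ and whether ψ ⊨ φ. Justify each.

(⇒) holds; (⇐) fails.

[⇒] Assume the antecedent. If p is true, the antecedent forces (p = T, u = T, r = T), and the consequent holds there. If p is false, the antecedent cannot hold. Either way the consequent holds.

[⇐] This fails. Under p = F, u = F, r = F, the left side is false but the right side is true.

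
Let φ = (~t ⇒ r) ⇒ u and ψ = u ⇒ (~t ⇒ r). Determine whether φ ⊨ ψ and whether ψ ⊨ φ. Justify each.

(⟹) This fails. Under u = T, t = F, r = F, the left side is true but the right side is false.

(⟸) This fails. Under u = F, t = T, r = F, the left side is false but the right side is true.

Neither implication holds.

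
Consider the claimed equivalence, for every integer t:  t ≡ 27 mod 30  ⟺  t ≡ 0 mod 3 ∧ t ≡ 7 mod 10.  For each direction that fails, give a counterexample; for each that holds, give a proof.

Both directions hold; the statement is true.

Forward direction. Suppose t ≡ 27 (mod 30); write t = 30j + 27. Since 3 ∣ 30, reducing mod 3 gives t ≡ 27 ≡ 0 (mod 3); since 10 ∣ 30, reducing mod 10 gives t ≡ 27 ≡ 7 (mod 10).

Converse. If t ≡ 0 (mod 3) and t ≡ 7 (mod 10), then by the Chinese remainder theorem t ≡ 27 (mod 30). This is exactly t ≡ 27 (mod 30).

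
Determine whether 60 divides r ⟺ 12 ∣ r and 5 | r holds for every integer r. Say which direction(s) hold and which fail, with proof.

Both directions hold.

(⟹) If 60 ∣ r, write r = 60q. Since 60 = 5·12, r = 12·(5q), so 12 ∣ r; and since 60 = 12·5, r = 5·(12q), so 5 ∣ r.

(⟸) Suppose 12 ∣ r and 5 ∣ r. Any common multiple of 12 and 5 is a multiple of their lcm; here gcd(12, 5) = 1, so lcm(12, 5) = 12·5 = 60, so 60 ∣ r.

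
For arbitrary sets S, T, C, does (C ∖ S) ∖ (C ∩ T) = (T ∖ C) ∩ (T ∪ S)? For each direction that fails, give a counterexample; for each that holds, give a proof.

(⟹) This inclusion fails. Take S = ∅, T = ∅, C = {1}; then 1 ∈ (C ∖ S) ∖ (C ∩ T) but 1 ∉ (T ∖ C) ∩ (T ∪ S).

(⟸) This inclusion fails. Take S = ∅, T = {1}, C = ∅; then 1 ∈ (T ∖ C) ∩ (T ∪ S) but 1 ∉ (C ∖ S) ∖ (C ∩ T).

Neither inclusion holds.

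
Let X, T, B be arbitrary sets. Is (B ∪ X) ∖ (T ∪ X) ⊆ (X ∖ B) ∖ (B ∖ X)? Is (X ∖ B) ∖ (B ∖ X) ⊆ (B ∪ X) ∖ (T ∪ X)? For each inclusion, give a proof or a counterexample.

(⊆) This inclusion fails. Take X = ∅, T = ∅, B = {1}; then 1 ∈ (B ∪ X) ∖ (T ∪ X) but 1 ∉ (X ∖ B) ∖ (B ∖ X).

(⊇) This inclusion fails. Take X = {1}, T = ∅, B = ∅; then 1 ∈ (X ∖ B) ∖ (B ∖ X) but 1 ∉ (B ∪ X) ∖ (T ∪ X).

(⊆) fails and (⊇) fails.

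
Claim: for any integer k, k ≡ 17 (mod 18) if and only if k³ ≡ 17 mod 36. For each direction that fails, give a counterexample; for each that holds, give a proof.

Both directions fail.

(→) This fails: take k = 35. Then 35 ≡ 17 (mod 18), but 35³ = 42875 ≡ 35 (mod 36), not 17.

(←) This fails: take k = 5. Then 5³ = 125 ≡ 17 (mod 36), yet 5 ≡ 5 (mod 18), not 17.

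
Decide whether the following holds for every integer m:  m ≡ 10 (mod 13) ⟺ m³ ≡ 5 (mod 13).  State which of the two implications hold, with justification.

(⇒) This fails: take m = 10. Then 10 ≡ 10 (mod 13), but 10³ = 1000 ≡ 12 (mod 13), not 5.

(⇐) This fails: take m = 7. Then 7³ = 343 ≡ 5 (mod 13), yet 7 ≡ 7 (mod 13), not 10.

(⇒) fails and (⇐) fails.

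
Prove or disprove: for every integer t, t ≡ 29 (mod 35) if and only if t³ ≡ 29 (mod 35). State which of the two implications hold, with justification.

Forward direction. Suppose t ≡ 29 (mod 35). Write t = 35j + 29. Then (35j + 29)³ = 42875j³ + 106575j² + 88305j + 24389 = 35(1225j³ + 3045j² + 2523j + 696) + 29, so t³ ≡ 29 (mod 35).

Converse. This fails: take t = 4. Then 4³ = 64 ≡ 29 (mod 35), yet 4 ≡ 4 (mod 35), not 29.

(⇒) holds; (⇐) fails.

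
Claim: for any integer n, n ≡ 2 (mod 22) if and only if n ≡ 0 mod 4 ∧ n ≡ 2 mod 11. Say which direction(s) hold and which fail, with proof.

The forward direction fails; the converse holds.

[⇒] This fails: n = 2 gives 2 ≡ 2 (mod 22) but 2 ≡ 2 (mod 4), so the conjunction on the right does not hold.

[⇐] Conversely, if n ≡ 0 (mod 4) and n ≡ 2 (mod 11), then by the Chinese remainder theorem n ≡ 24 (mod 44). Since 24 ≡ 2 (mod 22) and 22 ∣ 44, we get n ≡ 2 (mod 22).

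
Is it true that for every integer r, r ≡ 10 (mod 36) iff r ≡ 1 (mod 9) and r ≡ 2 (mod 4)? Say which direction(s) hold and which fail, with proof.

(⟸) If r ≡ 1 (mod 9) and r ≡ 2 (mod 4), then by the Chinese remainder theorem r ≡ 10 (mod 36). This is exactly r ≡ 10 (mod 36).

(⟹) Suppose r ≡ 10 (mod 36); write r = 36j + 10. Since 9 ∣ 36, reducing mod 9 gives r ≡ 10 ≡ 1 (mod 9); since 4 ∣ 36, reducing mod 4 gives r ≡ 10 ≡ 2 (mod 4).

Equivalent; both directions hold.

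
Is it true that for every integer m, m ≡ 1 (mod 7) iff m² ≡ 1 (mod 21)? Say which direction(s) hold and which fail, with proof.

Forward direction. This fails: take m = 15. Then 15 ≡ 1 (mod 7), but 15² = 225 ≡ 15 (mod 21), not 1.

Converse. This fails: take m = 13. Then 13² = 169 ≡ 1 (mod 21), yet 13 ≡ 6 (mod 7), not 1.

Both directions fail.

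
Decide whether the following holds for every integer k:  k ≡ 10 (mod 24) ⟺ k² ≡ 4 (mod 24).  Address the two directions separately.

Forward direction. Suppose k ≡ 10 (mod 24). Write k = 24j + 10. Then (24j + 10)² = 576j² + 480j + 100 = 24(24j² + 20j + 4) + 4, so k² ≡ 4 (mod 24).

Converse. This fails: take k = 2. Then 2² = 4 ≡ 4 (mod 24), yet 2 ≡ 2 (mod 24), not 10.

(⇒) holds; (⇐) fails.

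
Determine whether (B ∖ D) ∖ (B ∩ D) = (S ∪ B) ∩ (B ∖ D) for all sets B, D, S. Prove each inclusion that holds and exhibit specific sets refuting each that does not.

(⟹) Let x ∈ (B ∖ D) ∖ (B ∩ D). Then either x ∈ B and x ∉ D, S; or x ∈ B ∩ S and x ∉ D. In each case x ∈ (S ∪ B) ∩ (B ∖ D), so (B ∖ D) ∖ (B ∩ D) ⊆ (S ∪ B) ∩ (B ∖ D).

(⟸) Let x ∈ (S ∪ B) ∩ (B ∖ D). Then either x ∈ B and x ∉ D, S; or x ∈ B ∩ S and x ∉ D. In each case x ∈ (B ∖ D) ∖ (B ∩ D), so (S ∪ B) ∩ (B ∖ D) ⊆ (B ∖ D) ∖ (B ∩ D).

Both inclusions hold.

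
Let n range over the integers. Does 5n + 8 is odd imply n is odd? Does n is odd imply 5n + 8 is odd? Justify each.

Both directions hold.

(→) Suppose 5n + 8 is odd. Since 5 is odd, 5n and n have the same parity, so 5n + 8 ≡ n + 8 (mod 2). As 8 is even, 5n + 8 is odd exactly when n is odd. Thus n is odd.

(←) Conversely, suppose n is odd; write n = 2j + 1. Then 5n + 8 = 5·(2j + 1) + 8 = 2·5j + 13, which is odd.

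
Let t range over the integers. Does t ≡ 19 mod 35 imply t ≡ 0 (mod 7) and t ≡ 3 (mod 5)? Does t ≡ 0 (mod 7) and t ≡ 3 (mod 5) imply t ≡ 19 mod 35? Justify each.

(⟹) This fails: t = 19 gives 19 ≡ 19 (mod 35) but 19 ≡ 5 (mod 7), so the conjunction on the right does not hold.

(⟸) This fails: t = 28 satisfies both congruences on the right (28 ≡ 0 mod 7 and 28 ≡ 3 mod 5) yet 28 ≡ 28 (mod 35), not 19.

(⇒) fails and (⇐) fails.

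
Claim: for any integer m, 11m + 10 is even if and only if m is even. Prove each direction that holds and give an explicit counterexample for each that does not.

Forward direction. Suppose 11m + 10 is even. Since 11 is odd, 11m and m have the same parity, so 11m + 10 ≡ m + 10 (mod 2). As 10 is even, 11m + 10 is even exactly when m is even. Thus m is even.

Converse. Suppose m is even; write m = 2j. Then 11m + 10 = 11·(2j) + 10 = 2·11j + 10, which is even.

Both implications hold.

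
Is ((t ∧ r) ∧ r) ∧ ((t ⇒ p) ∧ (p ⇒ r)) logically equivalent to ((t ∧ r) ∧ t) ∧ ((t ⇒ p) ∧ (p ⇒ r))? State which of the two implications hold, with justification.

Converse. Assume the antecedent. If p is true, the antecedent forces (p = T, r = T, t = T), and the consequent holds there. If p is false, the antecedent cannot hold. Either way the consequent holds.

Forward direction. Assume the antecedent. If p is true, the antecedent forces (p = T, r = T, t = T), and the consequent holds there. If p is false, the antecedent cannot hold. Either way the consequent holds.

Both directions hold.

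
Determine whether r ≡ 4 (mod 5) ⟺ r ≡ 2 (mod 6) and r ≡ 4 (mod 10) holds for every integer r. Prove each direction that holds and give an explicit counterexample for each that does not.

The forward direction fails; the converse holds.

(⇒) This fails: r = 4 gives 4 ≡ 4 (mod 5) but 4 ≡ 4 (mod 6), so the conjunction on the right does not hold.

(⇐) Conversely, if r ≡ 2 (mod 6) and r ≡ 4 (mod 10), then by the Chinese remainder theorem r ≡ 14 (mod 30). Since 14 ≡ 4 (mod 5) and 5 ∣ 30, we get r ≡ 4 (mod 5).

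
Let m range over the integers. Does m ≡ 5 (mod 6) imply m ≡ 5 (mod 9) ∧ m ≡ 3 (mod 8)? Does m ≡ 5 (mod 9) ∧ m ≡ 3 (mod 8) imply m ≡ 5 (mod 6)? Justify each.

Only the converse holds.

(⇒) This fails: m = 65 gives 65 ≡ 5 (mod 6) but 65 ≡ 2 (mod 9), so the conjunction on the right does not hold.

(⇐) Conversely, if m ≡ 5 (mod 9) and m ≡ 3 (mod 8), then by the Chinese remainder theorem m ≡ 59 (mod 72). Since 59 ≡ 5 (mod 6) and 6 ∣ 72, we get m ≡ 5 (mod 6).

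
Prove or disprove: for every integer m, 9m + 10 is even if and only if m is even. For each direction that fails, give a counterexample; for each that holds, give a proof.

The biconditional holds.

(⇒) Suppose 9m + 10 is even. Since 9 is odd, 9m and m have the same parity, so 9m + 10 ≡ m + 10 (mod 2). As 10 is even, 9m + 10 is even exactly when m is even. Thus m is even.

(⇐) Conversely, suppose m is even; write m = 2j. Then 9m + 10 = 9·(2j) + 10 = 2·9j + 10, which is even.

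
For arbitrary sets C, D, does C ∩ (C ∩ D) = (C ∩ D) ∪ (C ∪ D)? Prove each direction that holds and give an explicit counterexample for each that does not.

The sets are not equal: only the forward inclusion holds.

(⟹) Let x ∈ C ∩ (C ∩ D). Then x ∈ C ∩ D, from which x ∈ (C ∩ D) ∪ (C ∪ D).

(⟸) This inclusion fails. Take C = {1}, D = ∅; then 1 ∈ (C ∩ D) ∪ (C ∪ D) but 1 ∉ C ∩ (C ∩ D).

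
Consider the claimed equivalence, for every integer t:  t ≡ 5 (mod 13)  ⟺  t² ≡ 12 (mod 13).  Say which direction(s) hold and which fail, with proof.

Converse. This fails: take t = 8. Then 8² = 64 ≡ 12 (mod 13), yet 8 ≡ 8 (mod 13), not 5.

Forward direction. Suppose t ≡ 5 (mod 13). Write t = 13j + 5. Then (13j + 5)² = 169j² + 130j + 25 = 13(13j² + 10j + 1) + 12, so t² ≡ 12 (mod 13).

(⇒) holds; (⇐) fails.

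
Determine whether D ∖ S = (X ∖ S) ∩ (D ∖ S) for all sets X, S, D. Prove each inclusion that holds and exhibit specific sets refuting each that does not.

Reverse inclusion. Let x ∈ (X ∖ S) ∩ (D ∖ S). Then x ∈ X ∩ D and x ∉ S, from which x ∈ D ∖ S.

Forward inclusion. This inclusion fails. Take X = ∅, S = ∅, D = {1}; then 1 ∈ D ∖ S but 1 ∉ (X ∖ S) ∩ (D ∖ S).

The sets are not equal: only the reverse inclusion holds.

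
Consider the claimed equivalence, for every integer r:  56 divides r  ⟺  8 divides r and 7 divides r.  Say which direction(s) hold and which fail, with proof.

(⇒) If 56 ∣ r, write r = 56q. Since 56 = 7·8, r = 8·(7q), so 8 ∣ r; and since 56 = 8·7, r = 7·(8q), so 7 ∣ r.

(⇐) Suppose 8 ∣ r and 7 ∣ r. Any common multiple of 8 and 7 is a multiple of their lcm; here gcd(8, 7) = 1, so lcm(8, 7) = 8·7 = 56, so 56 ∣ r.

Equivalent; both directions hold.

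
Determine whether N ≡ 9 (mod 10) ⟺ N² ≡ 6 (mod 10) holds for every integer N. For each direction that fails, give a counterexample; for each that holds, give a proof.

Both directions fail.

Forward direction. This fails: take N = 9. Then 9 ≡ 9 (mod 10), but 9² = 81 ≡ 1 (mod 10), not 6.

Converse. This fails: take N = 4. Then 4² = 16 ≡ 6 (mod 10), yet 4 ≡ 4 (mod 10), not 9.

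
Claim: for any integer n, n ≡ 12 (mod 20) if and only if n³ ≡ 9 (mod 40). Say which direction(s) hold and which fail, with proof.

Neither direction holds.

Forward direction. This fails: take n = 12. Then 12 ≡ 12 (mod 20), but 12³ = 1728 ≡ 8 (mod 40), not 9.

Converse. This fails: take n = 9. Then 9³ = 729 ≡ 9 (mod 40), yet 9 ≡ 9 (mod 20), not 12.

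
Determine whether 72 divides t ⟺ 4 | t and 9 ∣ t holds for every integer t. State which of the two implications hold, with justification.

Converse. This fails: take t = 36. Both 4 ∣ 36 and 9 ∣ 36, yet 36 is not a multiple of 72 (since 36 = 0·72 + 36), so 72 ∤ 36.

Forward direction. If 72 ∣ t, write t = 72q. Since 72 = 18·4, t = 4·(18q), so 4 ∣ t; and since 72 = 8·9, t = 9·(8q), so 9 ∣ t.

The forward direction holds; the converse fails.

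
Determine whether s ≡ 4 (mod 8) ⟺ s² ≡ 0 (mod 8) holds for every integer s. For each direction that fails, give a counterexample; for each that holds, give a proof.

The forward direction holds; the converse fails.

Forward direction. Suppose s ≡ 4 (mod 8). Write s = 8j + 4. Then (8j + 4)² = 64j² + 64j + 16 = 8(8j² + 8j + 2) + 0, so s² ≡ 0 (mod 8).

Converse. This fails: take s = 0. Then 0² = 0 ≡ 0 (mod 8), yet 0 ≡ 0 (mod 8), not 4.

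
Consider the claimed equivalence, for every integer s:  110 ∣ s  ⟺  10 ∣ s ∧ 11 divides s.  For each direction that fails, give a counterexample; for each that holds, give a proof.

(→) If 110 ∣ s, write s = 110q. Since 110 = 11·10, s = 10·(11q), so 10 ∣ s; and since 110 = 10·11, s = 11·(10q), so 11 ∣ s.

(←) Suppose 10 ∣ s and 11 ∣ s. Any common multiple of 10 and 11 is a multiple of their lcm; here gcd(10, 11) = 1, so lcm(10, 11) = 10·11 = 110, so 110 ∣ s.

The biconditional holds.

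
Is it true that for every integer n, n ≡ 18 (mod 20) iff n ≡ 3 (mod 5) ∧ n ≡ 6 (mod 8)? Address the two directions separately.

(⇒) This fails: n = 18 gives 18 ≡ 18 (mod 20) but 18 ≡ 2 (mod 8), so the conjunction on the right does not hold.

(⇐) Conversely, if n ≡ 3 (mod 5) and n ≡ 6 (mod 8), then by the Chinese remainder theorem n ≡ 38 (mod 40). Since 38 ≡ 18 (mod 20) and 20 ∣ 40, we get n ≡ 18 (mod 20).

Only the converse holds.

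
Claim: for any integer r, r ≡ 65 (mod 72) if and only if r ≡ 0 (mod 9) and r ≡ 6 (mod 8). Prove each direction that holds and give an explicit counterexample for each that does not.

(⟹) This fails: r = 65 gives 65 ≡ 65 (mod 72) but 65 ≡ 2 (mod 9), so the conjunction on the right does not hold.

(⟸) This fails: r = 54 satisfies both congruences on the right (54 ≡ 0 mod 9 and 54 ≡ 6 mod 8) yet 54 ≡ 54 (mod 72), not 65.

Both directions fail.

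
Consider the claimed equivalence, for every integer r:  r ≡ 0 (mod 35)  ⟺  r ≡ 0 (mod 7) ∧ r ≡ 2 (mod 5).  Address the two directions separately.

(→) This fails: r = 0 gives 0 ≡ 0 (mod 35) but 0 ≡ 0 (mod 5), so the conjunction on the right does not hold.

(←) This fails: r = 7 satisfies both congruences on the right (7 ≡ 0 mod 7 and 7 ≡ 2 mod 5) yet 7 ≡ 7 (mod 35), not 0.

Neither direction holds.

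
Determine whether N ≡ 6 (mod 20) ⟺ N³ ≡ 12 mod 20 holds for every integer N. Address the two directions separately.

(→) This fails: take N = 6. Then 6 ≡ 6 (mod 20), but 6³ = 216 ≡ 16 (mod 20), not 12.

(←) This fails: take N = 8. Then 8³ = 512 ≡ 12 (mod 20), yet 8 ≡ 8 (mod 20), not 6.

Neither direction holds.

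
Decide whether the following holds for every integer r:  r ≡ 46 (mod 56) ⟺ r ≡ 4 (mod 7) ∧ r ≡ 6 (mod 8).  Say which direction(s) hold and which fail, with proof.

(⇐) If r ≡ 4 (mod 7) and r ≡ 6 (mod 8), then by the Chinese remainder theorem r ≡ 46 (mod 56). This is exactly r ≡ 46 (mod 56).

(⇒) Suppose r ≡ 46 (mod 56); write r = 56j + 46. Since 7 ∣ 56, reducing mod 7 gives r ≡ 46 ≡ 4 (mod 7); since 8 ∣ 56, reducing mod 8 gives r ≡ 46 ≡ 6 (mod 8).

The biconditional holds.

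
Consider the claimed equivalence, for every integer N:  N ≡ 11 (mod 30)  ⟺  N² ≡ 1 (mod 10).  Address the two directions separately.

(⇒) Suppose N ≡ 11 (mod 30). Then N² ≡ 11² = 121 (mod 30), and since 10 ∣ 30, also N² ≡ 1 (mod 10).

(⇐) This fails: take N = 1. Then 1² = 1 ≡ 1 (mod 10), yet 1 ≡ 1 (mod 30), not 11.

The forward direction holds; the converse fails.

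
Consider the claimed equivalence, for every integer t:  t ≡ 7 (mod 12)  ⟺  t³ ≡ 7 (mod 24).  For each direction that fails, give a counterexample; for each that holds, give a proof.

Only the converse holds.

Forward direction. This fails: take t = 19. Then 19 ≡ 7 (mod 12), but 19³ = 6859 ≡ 19 (mod 24), not 7.

Converse. The residues r modulo 24 with r³ ≡ 7 (mod 24) are exactly {7}, and each is ≡ 7 (mod 12).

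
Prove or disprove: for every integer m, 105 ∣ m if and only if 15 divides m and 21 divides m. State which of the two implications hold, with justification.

(⟹) If 105 ∣ m, write m = 105q. Since 105 = 7·15, m = 15·(7q), so 15 ∣ m; and since 105 = 5·21, m = 21·(5q), so 21 ∣ m.

(⟸) Suppose 15 ∣ m and 21 ∣ m. Any common multiple of 15 and 21 is a multiple of their lcm; here lcm(15, 21) = 15·21/gcd(15, 21) = 315/3 = 105, so 105 ∣ m.

Equivalent; both directions hold.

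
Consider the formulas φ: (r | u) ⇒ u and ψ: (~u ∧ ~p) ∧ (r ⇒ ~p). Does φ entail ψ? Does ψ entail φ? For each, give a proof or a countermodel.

Neither direction holds.

(⟹) This fails. Under p = T, r = F, u = F, the left side is true but the right side is false.

(⟸) This fails. Under p = F, r = T, u = F, the left side is false but the right side is true.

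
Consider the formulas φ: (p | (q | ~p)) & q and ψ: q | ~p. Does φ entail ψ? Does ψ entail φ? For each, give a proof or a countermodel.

Forward direction. Assume the antecedent. If q is true, q | ~p reduces to true regardless of the other variables. If q is false, the antecedent cannot hold. Either way q | ~p holds.

Converse. This fails. Under q = F, p = F, the left side is false but the right side is true.

Not equivalent: only (⇒) holds.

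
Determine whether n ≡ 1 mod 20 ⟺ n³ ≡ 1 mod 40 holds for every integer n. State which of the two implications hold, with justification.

Converse. The residues r modulo 40 with r³ ≡ 1 (mod 40) are exactly {1}, and each is ≡ 1 (mod 20).

Forward direction. This fails: take n = 21. Then 21 ≡ 1 (mod 20), but 21³ = 9261 ≡ 21 (mod 40), not 1.

(⇒) fails; (⇐) holds.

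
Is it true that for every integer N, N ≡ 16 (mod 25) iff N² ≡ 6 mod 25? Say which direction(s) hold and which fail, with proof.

Only the forward implication holds.

[⇐] This fails: take N = 9. Then 9² = 81 ≡ 6 (mod 25), yet 9 ≡ 9 (mod 25), not 16.

[⇒] Suppose N ≡ 16 (mod 25). Write N = 25j + 16. Then (25j + 16)² = 625j² + 800j + 256 = 25(25j² + 32j + 10) + 6, so N² ≡ 6 (mod 25).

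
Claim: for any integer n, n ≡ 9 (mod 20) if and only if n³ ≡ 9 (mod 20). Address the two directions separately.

Both implications hold.

[⇒] Suppose n ≡ 9 (mod 20). Write n = 20j + 9. Then (20j + 9)³ = 8000j³ + 10800j² + 4860j + 729 = 20(400j³ + 540j² + 243j + 36) + 9, so n³ ≡ 9 (mod 20).

[⇐] Conversely, suppose n³ ≡ 9 (mod 20). The only residue r in {0, …, 19} with r³ ≡ 9 (mod 20) is r = 9, so n ≡ 9 (mod 20).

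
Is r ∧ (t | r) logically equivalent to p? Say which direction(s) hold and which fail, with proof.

(⟹) This fails. Under t = F, p = F, r = T, the left side is true but the right side is false.

(⟸) This fails. Under t = F, p = T, r = F, the left side is false but the right side is true.

Neither direction holds.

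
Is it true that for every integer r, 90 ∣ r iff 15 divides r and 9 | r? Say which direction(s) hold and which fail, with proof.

Forward direction. If 90 ∣ r, write r = 90q. Since 90 = 6·15, r = 15·(6q), so 15 ∣ r; and since 90 = 10·9, r = 9·(10q), so 9 ∣ r.

Converse. This fails: take r = 45. Both 15 ∣ 45 and 9 ∣ 45, yet 45 is not a multiple of 90 (since 45 = 0·90 + 45), so 90 ∤ 45.

(⇒) holds; (⇐) fails.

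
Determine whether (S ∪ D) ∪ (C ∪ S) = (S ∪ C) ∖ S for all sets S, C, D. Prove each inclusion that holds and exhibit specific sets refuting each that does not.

(⊆) fails; (⊇) holds.

(⟹) This inclusion fails. Take S = {1}, C = ∅, D = ∅; then 1 ∈ (S ∪ D) ∪ (C ∪ S) but 1 ∉ (S ∪ C) ∖ S.

(⟸) Let x ∈ (S ∪ C) ∖ S. Then either x ∈ C and x ∉ S, D; or x ∈ C ∩ D and x ∉ S. In each case x ∈ (S ∪ D) ∪ (C ∪ S), so (S ∪ C) ∖ S ⊆ (S ∪ D) ∪ (C ∪ S).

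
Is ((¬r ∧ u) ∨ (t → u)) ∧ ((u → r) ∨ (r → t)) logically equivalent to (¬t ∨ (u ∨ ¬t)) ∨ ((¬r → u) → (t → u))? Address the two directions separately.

Only the forward implication holds.

(←) This fails. Under t = T, r = F, u = F, the left side is false but the right side is true.

(→) Assume the antecedent. If t is true, the antecedent forces (t = T, r = F, u = T) or (t = T, r = T, u = T), and the consequent holds there. If t is false, the consequent reduces to true regardless of the other variables. Either way the consequent holds.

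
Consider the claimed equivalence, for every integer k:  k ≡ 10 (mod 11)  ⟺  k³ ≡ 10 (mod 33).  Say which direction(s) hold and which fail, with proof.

(⟹) This fails: take k = 21. Then 21 ≡ 10 (mod 11), but 21³ = 9261 ≡ 21 (mod 33), not 10.

(⟸) Conversely, the residues r modulo 33 with r³ ≡ 10 (mod 33) are exactly {10}, and each is ≡ 10 (mod 11).

Not equivalent: only (⇐) holds.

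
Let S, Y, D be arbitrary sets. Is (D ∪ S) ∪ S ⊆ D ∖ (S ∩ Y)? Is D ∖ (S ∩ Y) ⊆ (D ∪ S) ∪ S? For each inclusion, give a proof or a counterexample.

(⊆) This inclusion fails. Take S = {1}, Y = ∅, D = ∅; then 1 ∈ (D ∪ S) ∪ S but 1 ∉ D ∖ (S ∩ Y).

(⊇) Let x ∈ D ∖ (S ∩ Y). Then either x ∈ D and x ∉ S, Y; or x ∈ S ∩ D and x ∉ Y; or x ∈ Y ∩ D and x ∉ S. In each case x ∈ (D ∪ S) ∪ S, so D ∖ (S ∩ Y) ⊆ (D ∪ S) ∪ S.

Only the reverse inclusion holds.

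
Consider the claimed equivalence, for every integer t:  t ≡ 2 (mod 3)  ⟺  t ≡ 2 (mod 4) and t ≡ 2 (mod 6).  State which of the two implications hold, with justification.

Not equivalent: only (⇐) holds.

Converse. If t ≡ 2 (mod 4) and t ≡ 2 (mod 6), then by the Chinese remainder theorem t ≡ 2 (mod 12). Since 2 ≡ 2 (mod 3) and 3 ∣ 12, we get t ≡ 2 (mod 3).

Forward direction. This fails: t = 8 gives 8 ≡ 2 (mod 3) but 8 ≡ 0 (mod 4), so the conjunction on the right does not hold.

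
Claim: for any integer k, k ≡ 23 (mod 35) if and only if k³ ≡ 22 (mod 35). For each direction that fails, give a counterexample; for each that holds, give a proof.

Only the forward direction holds.

Converse. This fails: take k = 8. Then 8³ = 512 ≡ 22 (mod 35), yet 8 ≡ 8 (mod 35), not 23.

Forward direction. Suppose k ≡ 23 (mod 35). Write k = 35j + 23. Then (35j + 23)³ = 42875j³ + 84525j² + 55545j + 12167 = 35(1225j³ + 2415j² + 1587j + 347) + 22, so k³ ≡ 22 (mod 35).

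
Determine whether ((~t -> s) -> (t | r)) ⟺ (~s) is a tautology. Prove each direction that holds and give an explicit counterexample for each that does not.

The forward direction fails; the converse holds.

(→) This fails. Under t = T, s = T, r = F, the left side is true but the right side is false.

(←) Assume the antecedent. If t is true, (~t -> s) -> (t | r) reduces to true regardless of the other variables. If t is false, the antecedent forces (t = F, s = F, r = F) or (t = F, s = F, r = T), and (~t -> s) -> (t | r) holds there. Either way (~t -> s) -> (t | r) holds.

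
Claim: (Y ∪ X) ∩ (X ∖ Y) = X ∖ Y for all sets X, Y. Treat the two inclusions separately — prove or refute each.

(⟹) Let x ∈ (Y ∪ X) ∩ (X ∖ Y). Then x ∈ X and x ∉ Y, from which x ∈ X ∖ Y.

(⟸) Let x ∈ X ∖ Y. Then x ∈ X and x ∉ Y, from which x ∈ (Y ∪ X) ∩ (X ∖ Y).

Both inclusions hold; the sets are equal.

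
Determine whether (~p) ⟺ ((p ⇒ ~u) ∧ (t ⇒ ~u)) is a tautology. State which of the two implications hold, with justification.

(⇒) fails and (⇐) fails.

(⟹) This fails. Under p = F, t = T, u = T, the left side is true but the right side is false.

(⟸) This fails. Under p = T, t = F, u = F, the left side is false but the right side is true.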